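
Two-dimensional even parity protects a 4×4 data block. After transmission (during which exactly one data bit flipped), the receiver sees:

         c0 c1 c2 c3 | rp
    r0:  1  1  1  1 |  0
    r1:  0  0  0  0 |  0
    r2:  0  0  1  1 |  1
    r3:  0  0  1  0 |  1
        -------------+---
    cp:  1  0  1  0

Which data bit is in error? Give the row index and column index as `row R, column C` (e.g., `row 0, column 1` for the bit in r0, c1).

row 2, column 1

Recompute each row's even parity and compare to rp:
  r0: data parity 0, sent rp 0 → ok
  r1: data parity 0, sent rp 0 → ok
  r2: data parity 0, sent rp 1 → mismatch
  r3: data parity 1, sent rp 1 → ok
Recompute each column's even parity and compare to cp:
  c0: data parity 1, sent cp 1 → ok
  c1: data parity 1, sent cp 0 → mismatch
  c2: data parity 1, sent cp 1 → ok
  c3: data parity 0, sent cp 0 → ok
Exactly one row (r2) and one column (c1) fail → the flipped bit is at their intersection.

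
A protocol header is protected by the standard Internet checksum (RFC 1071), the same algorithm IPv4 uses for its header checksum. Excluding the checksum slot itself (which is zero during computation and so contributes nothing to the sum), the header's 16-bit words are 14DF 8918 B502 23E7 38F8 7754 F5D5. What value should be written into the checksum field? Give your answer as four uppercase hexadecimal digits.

One's-complement addition (fold any carry out of bit 15 back into bit 0):
  0x14DF + 0x8918 = 0x09DF7
  0x9DF7 + 0xB502 = 0x152F9 → wrap carry → 0x52FA
  0x52FA + 0x23E7 = 0x076E1
  0x76E1 + 0x38F8 = 0x0AFD9
  0xAFD9 + 0x7754 = 0x1272D → wrap carry → 0x272E
  0x272E + 0xF5D5 = 0x11D03 → wrap carry → 0x1D04
One's-complement sum = 0x1D04.
Checksum = ~0x1D04 & 0xFFFF = 0xE2FB.

E2FB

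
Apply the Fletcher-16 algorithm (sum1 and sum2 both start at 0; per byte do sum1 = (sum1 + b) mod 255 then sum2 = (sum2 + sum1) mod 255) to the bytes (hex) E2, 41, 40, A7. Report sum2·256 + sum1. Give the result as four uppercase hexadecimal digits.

Running sums (mod 255):
  after byte 0 (E2): sum1=226, sum2=226
  after byte 1 (41): sum1=36, sum2=7
  after byte 2 (40): sum1=100, sum2=107
  after byte 3 (A7): sum1=12, sum2=119
Checksum = sum2·256 + sum1 = 119·256 + 12 = 30476 = 0x770C.

770C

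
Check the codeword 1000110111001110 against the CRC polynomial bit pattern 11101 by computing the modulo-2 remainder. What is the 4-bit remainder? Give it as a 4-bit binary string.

Modulo-2 division of 1000110111001110 by 11101:
  pos 0: 10001 XOR 11101 = 01100
  pos 1: 11001 XOR 11101 = 00100
  pos 3: 10001 XOR 11101 = 01100
  pos 4: 11001 XOR 11101 = 00100
  pos 6: 10010 XOR 11101 = 01111
  pos 7: 11110 XOR 11101 = 00011
  pos 10: 11111 XOR 11101 = 00010
Remainder = 0100 (nonzero — an error is detected).

0100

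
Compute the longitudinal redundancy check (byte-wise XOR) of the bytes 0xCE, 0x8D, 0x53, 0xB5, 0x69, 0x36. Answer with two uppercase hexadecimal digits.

XOR the bytes together:
  start with 0xCE
  0xCE ⊕ 0x8D = 0x43
  0x43 ⊕ 0x53 = 0x10
  0x10 ⊕ 0xB5 = 0xA5
  0xA5 ⊕ 0x69 = 0xCC
  0xCC ⊕ 0x36 = 0xFA

FA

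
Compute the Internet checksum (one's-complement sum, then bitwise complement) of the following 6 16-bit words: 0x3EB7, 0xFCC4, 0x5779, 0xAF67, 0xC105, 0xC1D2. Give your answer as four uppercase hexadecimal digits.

3ACA

One's-complement addition (fold any carry out of bit 15 back into bit 0):
  0x3EB7 + 0xFCC4 = 0x13B7B → wrap carry → 0x3B7C
  0x3B7C + 0x5779 = 0x092F5
  0x92F5 + 0xAF67 = 0x1425C → wrap carry → 0x425D
  0x425D + 0xC105 = 0x10362 → wrap carry → 0x0363
  0x0363 + 0xC1D2 = 0x0C535
One's-complement sum = 0xC535.
Checksum = ~0xC535 & 0xFFFF = 0x3ACA.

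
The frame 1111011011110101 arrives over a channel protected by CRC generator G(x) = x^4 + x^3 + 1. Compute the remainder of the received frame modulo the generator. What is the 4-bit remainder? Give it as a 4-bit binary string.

1000

Modulo-2 division of 1111011011110101 by 11001:
  pos 0: 11110 XOR 11001 = 00111
  pos 2: 11111 XOR 11001 = 00110
  pos 4: 11001 XOR 11001 = 00000
  pos 9: 11101 XOR 11001 = 00100
  pos 11: 10001 XOR 11001 = 01000
Remainder = 1000 (nonzero — an error is detected).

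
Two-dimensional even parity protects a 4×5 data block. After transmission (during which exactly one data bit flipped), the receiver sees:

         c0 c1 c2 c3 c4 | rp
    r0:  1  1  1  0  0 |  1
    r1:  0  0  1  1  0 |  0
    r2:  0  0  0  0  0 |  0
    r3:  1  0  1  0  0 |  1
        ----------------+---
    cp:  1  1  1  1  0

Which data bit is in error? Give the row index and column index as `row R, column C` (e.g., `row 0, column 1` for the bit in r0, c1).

row 3, column 0

Recompute each row's even parity and compare to rp:
  r0: data parity 1, sent rp 1 → ok
  r1: data parity 0, sent rp 0 → ok
  r2: data parity 0, sent rp 0 → ok
  r3: data parity 0, sent rp 1 → mismatch
Recompute each column's even parity and compare to cp:
  c0: data parity 0, sent cp 1 → mismatch
  c1: data parity 1, sent cp 1 → ok
  c2: data parity 1, sent cp 1 → ok
  c3: data parity 1, sent cp 1 → ok
  c4: data parity 0, sent cp 0 → ok
Exactly one row (r3) and one column (c0) fail → the flipped bit is at their intersection.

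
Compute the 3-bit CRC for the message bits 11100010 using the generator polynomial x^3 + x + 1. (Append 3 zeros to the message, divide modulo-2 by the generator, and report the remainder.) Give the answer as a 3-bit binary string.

Append 3 zeros: 11100010000. Divide by 1011 (XOR where the leading bit is 1):
  pos 0: 1110 XOR 1011 = 0101
  pos 1: 1010 XOR 1011 = 0001
  pos 4: 1010 XOR 1011 = 0001
  pos 7: 1000 XOR 1011 = 0011
Remainder (last 3 bits) = 011. This is the CRC / FCS.

011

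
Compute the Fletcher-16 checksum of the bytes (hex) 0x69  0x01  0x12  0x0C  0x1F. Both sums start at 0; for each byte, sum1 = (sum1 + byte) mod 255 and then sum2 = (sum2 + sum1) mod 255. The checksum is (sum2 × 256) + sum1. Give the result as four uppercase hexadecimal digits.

Running sums (mod 255):
  after byte 0 (0x69): sum1=105, sum2=105
  after byte 1 (0x01): sum1=106, sum2=211
  after byte 2 (0x12): sum1=124, sum2=80
  after byte 3 (0x0C): sum1=136, sum2=216
  after byte 4 (0x1F): sum1=167, sum2=128
Checksum = sum2·256 + sum1 = 128·256 + 167 = 32935 = 0x80A7.

80A7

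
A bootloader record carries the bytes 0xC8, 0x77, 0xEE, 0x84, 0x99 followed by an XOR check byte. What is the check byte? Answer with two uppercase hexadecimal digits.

4C

XOR the bytes together:
  start with 0xC8
  0xC8 ⊕ 0x77 = 0xBF
  0xBF ⊕ 0xEE = 0x51
  0x51 ⊕ 0x84 = 0xD5
  0xD5 ⊕ 0x99 = 0x4C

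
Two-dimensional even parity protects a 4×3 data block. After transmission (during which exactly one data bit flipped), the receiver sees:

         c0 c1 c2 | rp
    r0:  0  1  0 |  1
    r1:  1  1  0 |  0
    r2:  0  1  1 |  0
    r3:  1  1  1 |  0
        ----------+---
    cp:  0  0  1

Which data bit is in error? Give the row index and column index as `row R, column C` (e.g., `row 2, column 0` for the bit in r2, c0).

Recompute each row's even parity and compare to rp:
  r0: data parity 1, sent rp 1 → ok
  r1: data parity 0, sent rp 0 → ok
  r2: data parity 0, sent rp 0 → ok
  r3: data parity 1, sent rp 0 → mismatch
Recompute each column's even parity and compare to cp:
  c0: data parity 0, sent cp 0 → ok
  c1: data parity 0, sent cp 0 → ok
  c2: data parity 0, sent cp 1 → mismatch
Exactly one row (r3) and one column (c2) fail → the flipped bit is at their intersection.

row 3, column 2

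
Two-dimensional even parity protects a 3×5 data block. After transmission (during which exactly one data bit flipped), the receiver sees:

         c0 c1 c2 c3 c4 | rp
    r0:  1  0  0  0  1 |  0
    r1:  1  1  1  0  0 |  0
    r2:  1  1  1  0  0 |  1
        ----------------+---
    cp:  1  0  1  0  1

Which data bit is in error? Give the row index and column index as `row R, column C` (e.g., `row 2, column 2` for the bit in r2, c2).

Recompute each row's even parity and compare to rp:
  r0: data parity 0, sent rp 0 → ok
  r1: data parity 1, sent rp 0 → mismatch
  r2: data parity 1, sent rp 1 → ok
Recompute each column's even parity and compare to cp:
  c0: data parity 1, sent cp 1 → ok
  c1: data parity 0, sent cp 0 → ok
  c2: data parity 0, sent cp 1 → mismatch
  c3: data parity 0, sent cp 0 → ok
  c4: data parity 1, sent cp 1 → ok
Exactly one row (r1) and one column (c2) fail → the flipped bit is at their intersection.

row 1, column 2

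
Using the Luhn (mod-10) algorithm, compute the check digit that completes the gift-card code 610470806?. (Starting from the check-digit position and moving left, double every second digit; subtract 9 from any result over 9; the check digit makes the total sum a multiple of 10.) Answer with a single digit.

7

Partial digits right→left: 6 0 8 0 7 4 0 1 6
Double every second digit counting from the check-digit position (so the 1st, 3rd, 5th, ... of the partial from the right).
  doubled (with −9 where >9): 3 7 5 0 3 → sum 18
  kept as-is: 0 0 4 1 → sum 5
Total = 18 + 5 = 23.
Check digit = (10 − (23 mod 10)) mod 10 = 7.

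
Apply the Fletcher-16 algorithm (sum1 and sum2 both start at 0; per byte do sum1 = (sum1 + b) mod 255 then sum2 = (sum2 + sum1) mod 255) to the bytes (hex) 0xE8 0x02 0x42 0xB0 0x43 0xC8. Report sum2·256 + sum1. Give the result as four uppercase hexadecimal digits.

E9E9

Running sums (mod 255):
  after byte 0 (0xE8): sum1=232, sum2=232
  after byte 1 (0x02): sum1=234, sum2=211
  after byte 2 (0x42): sum1=45, sum2=1
  after byte 3 (0xB0): sum1=221, sum2=222
  after byte 4 (0x43): sum1=33, sum2=0
  after byte 5 (0xC8): sum1=233, sum2=233
Checksum = sum2·256 + sum1 = 233·256 + 233 = 59881 = 0xE9E9.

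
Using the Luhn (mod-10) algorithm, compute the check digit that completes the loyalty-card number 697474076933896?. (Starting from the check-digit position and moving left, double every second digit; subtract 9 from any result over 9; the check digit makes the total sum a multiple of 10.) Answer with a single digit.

3

Partial digits right→left: 6 9 8 3 3 9 6 7 0 4 7 4 7 9 6
Double every second digit counting from the check-digit position (so the 1st, 3rd, 5th, ... of the partial from the right).
  doubled (with −9 where >9): 3 7 6 3 0 5 5 3 → sum 32
  kept as-is: 9 3 9 7 4 4 9 → sum 45
Total = 32 + 45 = 77.
Check digit = (10 − (77 mod 10)) mod 10 = 3.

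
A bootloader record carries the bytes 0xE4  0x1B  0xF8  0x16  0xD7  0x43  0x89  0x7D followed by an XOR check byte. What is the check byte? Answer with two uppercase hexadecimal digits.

71

XOR the bytes together:
  start with 0xE4
  0xE4 ⊕ 0x1B = 0xFF
  0xFF ⊕ 0xF8 = 0x07
  0x07 ⊕ 0x16 = 0x11
  0x11 ⊕ 0xD7 = 0xC6
  0xC6 ⊕ 0x43 = 0x85
  0x85 ⊕ 0x89 = 0x0C
  0x0C ⊕ 0x7D = 0x71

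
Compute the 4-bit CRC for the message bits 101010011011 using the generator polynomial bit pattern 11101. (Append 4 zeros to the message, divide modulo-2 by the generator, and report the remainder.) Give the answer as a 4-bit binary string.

1000

Append 4 zeros: 1010100110110000. Divide by 11101 (XOR where the leading bit is 1):
  pos 0: 10101 XOR 11101 = 01000
  pos 1: 10000 XOR 11101 = 01101
  pos 2: 11010 XOR 11101 = 00111
  pos 4: 11111 XOR 11101 = 00010
  pos 7: 10011 XOR 11101 = 01110
  pos 8: 11100 XOR 11101 = 00001
Remainder (last 4 bits) = 1000. This is the CRC / FCS.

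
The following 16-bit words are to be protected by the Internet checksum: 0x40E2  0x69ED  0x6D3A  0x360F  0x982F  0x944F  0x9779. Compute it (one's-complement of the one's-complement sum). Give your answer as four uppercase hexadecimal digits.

EDED

One's-complement addition (fold any carry out of bit 15 back into bit 0):
  0x40E2 + 0x69ED = 0x0AACF
  0xAACF + 0x6D3A = 0x11809 → wrap carry → 0x180A
  0x180A + 0x360F = 0x04E19
  0x4E19 + 0x982F = 0x0E648
  0xE648 + 0x944F = 0x17A97 → wrap carry → 0x7A98
  0x7A98 + 0x9779 = 0x11211 → wrap carry → 0x1212
One's-complement sum = 0x1212.
Checksum = ~0x1212 & 0xFFFF = 0xEDED.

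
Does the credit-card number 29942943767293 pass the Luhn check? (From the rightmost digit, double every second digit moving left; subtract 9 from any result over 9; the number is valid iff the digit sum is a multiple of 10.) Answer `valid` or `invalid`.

valid

From the right, keep odd positions and double even positions (subtract 9 from any doubled value over 9):
  doubled (positions 2,4,...): 9 5 5 8 4 9 4 → sum 44
  kept (positions 1,3,...): 3 2 6 3 9 4 9 → sum 36
Total = 80.
80 mod 10 = 0, so the number is valid.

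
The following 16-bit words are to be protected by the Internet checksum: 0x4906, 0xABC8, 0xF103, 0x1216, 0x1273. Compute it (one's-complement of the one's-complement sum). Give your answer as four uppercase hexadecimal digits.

F5A3

One's-complement addition (fold any carry out of bit 15 back into bit 0):
  0x4906 + 0xABC8 = 0x0F4CE
  0xF4CE + 0xF103 = 0x1E5D1 → wrap carry → 0xE5D2
  0xE5D2 + 0x1216 = 0x0F7E8
  0xF7E8 + 0x1273 = 0x10A5B → wrap carry → 0x0A5C
One's-complement sum = 0x0A5C.
Checksum = ~0x0A5C & 0xFFFF = 0xF5A3.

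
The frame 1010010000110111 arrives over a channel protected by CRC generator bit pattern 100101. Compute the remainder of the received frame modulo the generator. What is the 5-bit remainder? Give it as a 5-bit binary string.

Modulo-2 division of 1010010000110111 by 100101:
  pos 0: 101001 XOR 100101 = 001100
  pos 2: 110000 XOR 100101 = 010101
  pos 3: 101010 XOR 100101 = 001111
  pos 5: 111101 XOR 100101 = 011000
  pos 6: 110001 XOR 100101 = 010100
  pos 7: 101000 XOR 100101 = 001101
  pos 9: 110111 XOR 100101 = 010010
  pos 10: 100101 XOR 100101 = 000000
Remainder = 00000 (zero — the frame passes the CRC check).

00000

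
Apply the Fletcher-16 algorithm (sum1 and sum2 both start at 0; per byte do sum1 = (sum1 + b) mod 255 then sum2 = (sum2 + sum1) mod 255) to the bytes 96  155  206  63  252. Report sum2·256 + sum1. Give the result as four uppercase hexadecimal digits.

Running sums (mod 255):
  after byte 0 (96): sum1=96, sum2=96
  after byte 1 (155): sum1=251, sum2=92
  after byte 2 (206): sum1=202, sum2=39
  after byte 3 (63): sum1=10, sum2=49
  after byte 4 (252): sum1=7, sum2=56
Checksum = sum2·256 + sum1 = 56·256 + 7 = 14343 = 0x3807.

3807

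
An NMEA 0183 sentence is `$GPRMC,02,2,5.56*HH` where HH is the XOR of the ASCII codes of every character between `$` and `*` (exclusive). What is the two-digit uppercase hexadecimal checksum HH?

XOR the ASCII codes of the payload characters:
  'G' = 0x47 → acc = 0x47
  'P' = 0x50 → acc = 0x17
  'R' = 0x52 → acc = 0x45
  'M' = 0x4D → acc = 0x08
  'C' = 0x43 → acc = 0x4B
  ',' = 0x2C → acc = 0x67
  '0' = 0x30 → acc = 0x57
  '2' = 0x32 → acc = 0x65
  ',' = 0x2C → acc = 0x49
  '2' = 0x32 → acc = 0x7B
  ',' = 0x2C → acc = 0x57
  '5' = 0x35 → acc = 0x62
  '.' = 0x2E → acc = 0x4C
  '5' = 0x35 → acc = 0x79
  '6' = 0x36 → acc = 0x4F
Checksum = 0x4F.

4F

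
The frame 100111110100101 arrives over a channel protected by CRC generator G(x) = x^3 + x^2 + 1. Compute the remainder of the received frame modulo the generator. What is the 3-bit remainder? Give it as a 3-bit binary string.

010

Modulo-2 division of 100111110100101 by 1101:
  pos 0: 1001 XOR 1101 = 0100
  pos 1: 1001 XOR 1101 = 0100
  pos 2: 1001 XOR 1101 = 0100
  pos 3: 1001 XOR 1101 = 0100
  pos 4: 1001 XOR 1101 = 0100
  pos 5: 1000 XOR 1101 = 0101
  pos 6: 1011 XOR 1101 = 0110
  pos 7: 1100 XOR 1101 = 0001
  pos 10: 1010 XOR 1101 = 0111
  pos 11: 1111 XOR 1101 = 0010
Remainder = 010 (nonzero — an error is detected).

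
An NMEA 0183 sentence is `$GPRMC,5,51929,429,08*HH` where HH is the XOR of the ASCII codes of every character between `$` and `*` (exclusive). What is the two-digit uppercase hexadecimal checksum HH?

XOR the ASCII codes of the payload characters:
  'G' = 0x47 → acc = 0x47
  'P' = 0x50 → acc = 0x17
  'R' = 0x52 → acc = 0x45
  'M' = 0x4D → acc = 0x08
  'C' = 0x43 → acc = 0x4B
  ',' = 0x2C → acc = 0x67
  '5' = 0x35 → acc = 0x52
  ',' = 0x2C → acc = 0x7E
  '5' = 0x35 → acc = 0x4B
  '1' = 0x31 → acc = 0x7A
  '9' = 0x39 → acc = 0x43
  '2' = 0x32 → acc = 0x71
  '9' = 0x39 → acc = 0x48
  ',' = 0x2C → acc = 0x64
  '4' = 0x34 → acc = 0x50
  '2' = 0x32 → acc = 0x62
  '9' = 0x39 → acc = 0x5B
  ',' = 0x2C → acc = 0x77
  '0' = 0x30 → acc = 0x47
  '8' = 0x38 → acc = 0x7F
Checksum = 0x7F.

7F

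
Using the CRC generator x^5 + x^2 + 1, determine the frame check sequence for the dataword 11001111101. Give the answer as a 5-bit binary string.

10010

Append 5 zeros: 1100111110100000. Divide by 100101 (XOR where the leading bit is 1):
  pos 0: 110011 XOR 100101 = 010110
  pos 1: 101101 XOR 100101 = 001000
  pos 3: 100011 XOR 100101 = 000110
  pos 6: 110010 XOR 100101 = 010111
  pos 7: 101110 XOR 100101 = 001011
  pos 9: 101100 XOR 100101 = 001001
Remainder (last 5 bits) = 10010. This is the CRC / FCS.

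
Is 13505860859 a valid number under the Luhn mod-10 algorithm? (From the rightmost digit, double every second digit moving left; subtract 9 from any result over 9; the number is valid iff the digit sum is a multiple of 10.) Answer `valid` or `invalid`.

invalid

From the right, keep odd positions and double even positions (subtract 9 from any doubled value over 9):
  doubled (positions 2,4,...): 1 0 7 0 6 → sum 14
  kept (positions 1,3,...): 9 8 6 5 5 1 → sum 34
Total = 48.
48 mod 10 = 8, so the number is invalid.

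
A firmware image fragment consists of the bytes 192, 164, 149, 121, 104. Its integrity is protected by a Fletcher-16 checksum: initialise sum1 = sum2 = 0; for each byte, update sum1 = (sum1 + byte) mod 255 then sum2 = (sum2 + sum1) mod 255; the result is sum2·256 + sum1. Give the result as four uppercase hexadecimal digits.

72DC

Running sums (mod 255):
  after byte 0 (192): sum1=192, sum2=192
  after byte 1 (164): sum1=101, sum2=38
  after byte 2 (149): sum1=250, sum2=33
  after byte 3 (121): sum1=116, sum2=149
  after byte 4 (104): sum1=220, sum2=114
Checksum = sum2·256 + sum1 = 114·256 + 220 = 29404 = 0x72DC.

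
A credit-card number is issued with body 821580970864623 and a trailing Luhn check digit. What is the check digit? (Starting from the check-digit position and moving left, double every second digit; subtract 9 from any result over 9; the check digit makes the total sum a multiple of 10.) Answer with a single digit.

Partial digits right→left: 3 2 6 4 6 8 0 7 9 0 8 5 1 2 8
Double every second digit counting from the check-digit position (so the 1st, 3rd, 5th, ... of the partial from the right).
  doubled (with −9 where >9): 6 3 3 0 9 7 2 7 → sum 37
  kept as-is: 2 4 8 7 0 5 2 → sum 28
Total = 37 + 28 = 65.
Check digit = (10 − (65 mod 10)) mod 10 = 5.

5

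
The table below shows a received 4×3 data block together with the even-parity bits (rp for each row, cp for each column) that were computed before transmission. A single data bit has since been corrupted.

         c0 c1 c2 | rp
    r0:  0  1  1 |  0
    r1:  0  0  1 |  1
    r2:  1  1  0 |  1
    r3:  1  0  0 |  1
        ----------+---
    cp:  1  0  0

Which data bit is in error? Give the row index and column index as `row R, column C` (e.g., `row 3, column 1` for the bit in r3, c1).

row 2, column 0

Recompute each row's even parity and compare to rp:
  r0: data parity 0, sent rp 0 → ok
  r1: data parity 1, sent rp 1 → ok
  r2: data parity 0, sent rp 1 → mismatch
  r3: data parity 1, sent rp 1 → ok
Recompute each column's even parity and compare to cp:
  c0: data parity 0, sent cp 1 → mismatch
  c1: data parity 0, sent cp 0 → ok
  c2: data parity 0, sent cp 0 → ok
Exactly one row (r2) and one column (c0) fail → the flipped bit is at their intersection.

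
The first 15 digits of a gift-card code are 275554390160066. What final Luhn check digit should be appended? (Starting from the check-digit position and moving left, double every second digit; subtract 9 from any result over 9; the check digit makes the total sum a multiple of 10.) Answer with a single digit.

Partial digits right→left: 6 6 0 0 6 1 0 9 3 4 5 5 5 7 2
Double every second digit counting from the check-digit position (so the 1st, 3rd, 5th, ... of the partial from the right).
  doubled (with −9 where >9): 3 0 3 0 6 1 1 4 → sum 18
  kept as-is: 6 0 1 9 4 5 7 → sum 32
Total = 18 + 32 = 50.
Check digit = (10 − (50 mod 10)) mod 10 = 0.

0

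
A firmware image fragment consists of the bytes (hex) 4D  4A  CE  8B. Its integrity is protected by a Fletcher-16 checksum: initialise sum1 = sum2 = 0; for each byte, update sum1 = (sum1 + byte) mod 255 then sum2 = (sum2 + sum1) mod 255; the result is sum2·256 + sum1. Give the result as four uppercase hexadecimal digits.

3DF1

Running sums (mod 255):
  after byte 0 (4D): sum1=77, sum2=77
  after byte 1 (4A): sum1=151, sum2=228
  after byte 2 (CE): sum1=102, sum2=75
  after byte 3 (8B): sum1=241, sum2=61
Checksum = sum2·256 + sum1 = 61·256 + 241 = 15857 = 0x3DF1.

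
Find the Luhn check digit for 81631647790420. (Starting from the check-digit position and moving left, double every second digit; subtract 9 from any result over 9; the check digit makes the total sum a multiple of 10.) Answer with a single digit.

9

Partial digits right→left: 0 2 4 0 9 7 7 4 6 1 3 6 1 8
Double every second digit counting from the check-digit position (so the 1st, 3rd, 5th, ... of the partial from the right).
  doubled (with −9 where >9): 0 8 9 5 3 6 2 → sum 33
  kept as-is: 2 0 7 4 1 6 8 → sum 28
Total = 33 + 28 = 61.
Check digit = (10 − (61 mod 10)) mod 10 = 9.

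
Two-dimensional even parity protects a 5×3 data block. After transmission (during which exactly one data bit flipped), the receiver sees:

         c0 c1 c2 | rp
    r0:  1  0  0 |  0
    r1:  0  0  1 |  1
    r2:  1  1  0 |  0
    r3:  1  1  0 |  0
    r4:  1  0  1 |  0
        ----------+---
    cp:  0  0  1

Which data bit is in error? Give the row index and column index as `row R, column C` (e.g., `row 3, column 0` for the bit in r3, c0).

Recompute each row's even parity and compare to rp:
  r0: data parity 1, sent rp 0 → mismatch
  r1: data parity 1, sent rp 1 → ok
  r2: data parity 0, sent rp 0 → ok
  r3: data parity 0, sent rp 0 → ok
  r4: data parity 0, sent rp 0 → ok
Recompute each column's even parity and compare to cp:
  c0: data parity 0, sent cp 0 → ok
  c1: data parity 0, sent cp 0 → ok
  c2: data parity 0, sent cp 1 → mismatch
Exactly one row (r0) and one column (c2) fail → the flipped bit is at their intersection.

row 0, column 2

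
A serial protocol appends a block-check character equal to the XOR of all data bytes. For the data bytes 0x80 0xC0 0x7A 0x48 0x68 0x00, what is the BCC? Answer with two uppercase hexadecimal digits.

1A

XOR the bytes together:
  start with 0x80
  0x80 ⊕ 0xC0 = 0x40
  0x40 ⊕ 0x7A = 0x3A
  0x3A ⊕ 0x48 = 0x72
  0x72 ⊕ 0x68 = 0x1A
  0x1A ⊕ 0x00 = 0x1A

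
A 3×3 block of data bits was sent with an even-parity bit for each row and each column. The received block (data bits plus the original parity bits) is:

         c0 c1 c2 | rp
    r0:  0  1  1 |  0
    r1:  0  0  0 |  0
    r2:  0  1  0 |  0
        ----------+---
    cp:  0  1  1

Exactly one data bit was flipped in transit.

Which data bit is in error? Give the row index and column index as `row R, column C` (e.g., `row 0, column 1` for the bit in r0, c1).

row 2, column 1

Recompute each row's even parity and compare to rp:
  r0: data parity 0, sent rp 0 → ok
  r1: data parity 0, sent rp 0 → ok
  r2: data parity 1, sent rp 0 → mismatch
Recompute each column's even parity and compare to cp:
  c0: data parity 0, sent cp 0 → ok
  c1: data parity 0, sent cp 1 → mismatch
  c2: data parity 1, sent cp 1 → ok
Exactly one row (r2) and one column (c1) fail → the flipped bit is at their intersection.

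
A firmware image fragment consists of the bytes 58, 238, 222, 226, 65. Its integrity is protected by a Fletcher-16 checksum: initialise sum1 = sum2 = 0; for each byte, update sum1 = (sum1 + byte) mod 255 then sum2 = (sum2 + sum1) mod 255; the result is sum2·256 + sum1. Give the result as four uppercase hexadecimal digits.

Running sums (mod 255):
  after byte 0 (58): sum1=58, sum2=58
  after byte 1 (238): sum1=41, sum2=99
  after byte 2 (222): sum1=8, sum2=107
  after byte 3 (226): sum1=234, sum2=86
  after byte 4 (65): sum1=44, sum2=130
Checksum = sum2·256 + sum1 = 130·256 + 44 = 33324 = 0x822C.

822C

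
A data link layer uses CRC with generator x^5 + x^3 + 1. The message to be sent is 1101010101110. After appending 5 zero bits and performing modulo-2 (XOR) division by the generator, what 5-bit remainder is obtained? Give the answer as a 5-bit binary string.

Append 5 zeros: 110101010111000000. Divide by 101001 (XOR where the leading bit is 1):
  pos 0: 110101 XOR 101001 = 011100
  pos 1: 111000 XOR 101001 = 010001
  pos 2: 100011 XOR 101001 = 001010
  pos 4: 101001 XOR 101001 = 000000
  pos 10: 110000 XOR 101001 = 011001
  pos 11: 110010 XOR 101001 = 011011
  pos 12: 110110 XOR 101001 = 011111
Remainder (last 5 bits) = 11111. This is the CRC / FCS.

11111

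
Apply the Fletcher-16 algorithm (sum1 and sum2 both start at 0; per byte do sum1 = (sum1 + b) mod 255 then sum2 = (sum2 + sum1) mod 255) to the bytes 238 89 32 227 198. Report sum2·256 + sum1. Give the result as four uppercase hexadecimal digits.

Running sums (mod 255):
  after byte 0 (238): sum1=238, sum2=238
  after byte 1 (89): sum1=72, sum2=55
  after byte 2 (32): sum1=104, sum2=159
  after byte 3 (227): sum1=76, sum2=235
  after byte 4 (198): sum1=19, sum2=254
Checksum = sum2·256 + sum1 = 254·256 + 19 = 65043 = 0xFE13.

FE13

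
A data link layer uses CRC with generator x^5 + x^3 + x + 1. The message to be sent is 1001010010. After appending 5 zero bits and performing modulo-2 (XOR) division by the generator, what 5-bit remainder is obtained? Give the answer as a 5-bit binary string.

Append 5 zeros: 100101001000000. Divide by 101011 (XOR where the leading bit is 1):
  pos 0: 100101 XOR 101011 = 001110
  pos 2: 111000 XOR 101011 = 010011
  pos 3: 100111 XOR 101011 = 001100
  pos 5: 110000 XOR 101011 = 011011
  pos 6: 110110 XOR 101011 = 011101
  pos 7: 111010 XOR 101011 = 010001
  pos 8: 100010 XOR 101011 = 001001
Remainder (last 5 bits) = 10010. This is the CRC / FCS.

10010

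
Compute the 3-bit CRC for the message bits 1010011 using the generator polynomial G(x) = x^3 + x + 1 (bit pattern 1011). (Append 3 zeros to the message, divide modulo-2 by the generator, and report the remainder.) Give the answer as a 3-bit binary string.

000

Append 3 zeros: 1010011000. Divide by 1011 (XOR where the leading bit is 1):
  pos 0: 1010 XOR 1011 = 0001
  pos 3: 1011 XOR 1011 = 0000
Remainder (last 3 bits) = 000. This is the CRC / FCS.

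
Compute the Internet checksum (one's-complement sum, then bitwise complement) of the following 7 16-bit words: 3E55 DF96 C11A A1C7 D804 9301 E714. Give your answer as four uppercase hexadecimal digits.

One's-complement addition (fold any carry out of bit 15 back into bit 0):
  0x3E55 + 0xDF96 = 0x11DEB → wrap carry → 0x1DEC
  0x1DEC + 0xC11A = 0x0DF06
  0xDF06 + 0xA1C7 = 0x180CD → wrap carry → 0x80CE
  0x80CE + 0xD804 = 0x158D2 → wrap carry → 0x58D3
  0x58D3 + 0x9301 = 0x0EBD4
  0xEBD4 + 0xE714 = 0x1D2E8 → wrap carry → 0xD2E9
One's-complement sum = 0xD2E9.
Checksum = ~0xD2E9 & 0xFFFF = 0x2D16.

2D16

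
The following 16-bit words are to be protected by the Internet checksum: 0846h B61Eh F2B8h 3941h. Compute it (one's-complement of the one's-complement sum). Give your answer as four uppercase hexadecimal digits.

One's-complement addition (fold any carry out of bit 15 back into bit 0):
  0x0846 + 0xB61E = 0x0BE64
  0xBE64 + 0xF2B8 = 0x1B11C → wrap carry → 0xB11D
  0xB11D + 0x3941 = 0x0EA5E
One's-complement sum = 0xEA5E.
Checksum = ~0xEA5E & 0xFFFF = 0x15A1.

15A1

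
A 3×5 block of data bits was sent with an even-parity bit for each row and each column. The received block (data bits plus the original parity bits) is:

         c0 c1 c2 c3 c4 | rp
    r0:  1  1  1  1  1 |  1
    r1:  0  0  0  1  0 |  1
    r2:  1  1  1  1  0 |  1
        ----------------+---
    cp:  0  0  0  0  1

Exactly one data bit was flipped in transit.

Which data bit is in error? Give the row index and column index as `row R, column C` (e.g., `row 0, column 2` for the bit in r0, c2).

row 2, column 3

Recompute each row's even parity and compare to rp:
  r0: data parity 1, sent rp 1 → ok
  r1: data parity 1, sent rp 1 → ok
  r2: data parity 0, sent rp 1 → mismatch
Recompute each column's even parity and compare to cp:
  c0: data parity 0, sent cp 0 → ok
  c1: data parity 0, sent cp 0 → ok
  c2: data parity 0, sent cp 0 → ok
  c3: data parity 1, sent cp 0 → mismatch
  c4: data parity 1, sent cp 1 → ok
Exactly one row (r2) and one column (c3) fail → the flipped bit is at their intersection.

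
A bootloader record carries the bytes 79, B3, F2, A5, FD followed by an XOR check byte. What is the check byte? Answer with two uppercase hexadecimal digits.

60

XOR the bytes together:
  start with 0x79
  0x79 ⊕ 0xB3 = 0xCA
  0xCA ⊕ 0xF2 = 0x38
  0x38 ⊕ 0xA5 = 0x9D
  0x9D ⊕ 0xFD = 0x60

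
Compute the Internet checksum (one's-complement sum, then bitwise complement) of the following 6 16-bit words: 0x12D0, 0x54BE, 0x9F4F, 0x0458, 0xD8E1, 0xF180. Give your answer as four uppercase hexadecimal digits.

One's-complement addition (fold any carry out of bit 15 back into bit 0):
  0x12D0 + 0x54BE = 0x0678E
  0x678E + 0x9F4F = 0x106DD → wrap carry → 0x06DE
  0x06DE + 0x0458 = 0x00B36
  0x0B36 + 0xD8E1 = 0x0E417
  0xE417 + 0xF180 = 0x1D597 → wrap carry → 0xD598
One's-complement sum = 0xD598.
Checksum = ~0xD598 & 0xFFFF = 0x2A67.

2A67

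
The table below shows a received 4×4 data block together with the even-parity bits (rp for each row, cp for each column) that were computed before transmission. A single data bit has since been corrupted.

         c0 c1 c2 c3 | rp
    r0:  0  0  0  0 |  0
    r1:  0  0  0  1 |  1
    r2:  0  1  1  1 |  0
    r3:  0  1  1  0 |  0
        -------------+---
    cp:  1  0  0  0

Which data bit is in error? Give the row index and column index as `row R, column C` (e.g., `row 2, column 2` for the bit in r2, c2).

Recompute each row's even parity and compare to rp:
  r0: data parity 0, sent rp 0 → ok
  r1: data parity 1, sent rp 1 → ok
  r2: data parity 1, sent rp 0 → mismatch
  r3: data parity 0, sent rp 0 → ok
Recompute each column's even parity and compare to cp:
  c0: data parity 0, sent cp 1 → mismatch
  c1: data parity 0, sent cp 0 → ok
  c2: data parity 0, sent cp 0 → ok
  c3: data parity 0, sent cp 0 → ok
Exactly one row (r2) and one column (c0) fail → the flipped bit is at their intersection.

row 2, column 0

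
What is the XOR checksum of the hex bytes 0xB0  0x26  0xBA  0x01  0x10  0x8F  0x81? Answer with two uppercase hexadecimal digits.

33

XOR the bytes together:
  start with 0xB0
  0xB0 ⊕ 0x26 = 0x96
  0x96 ⊕ 0xBA = 0x2C
  0x2C ⊕ 0x01 = 0x2D
  0x2D ⊕ 0x10 = 0x3D
  0x3D ⊕ 0x8F = 0xB2
  0xB2 ⊕ 0x81 = 0x33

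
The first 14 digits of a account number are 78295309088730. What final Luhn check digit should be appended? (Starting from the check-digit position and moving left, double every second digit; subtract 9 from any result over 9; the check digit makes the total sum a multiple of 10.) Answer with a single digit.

Partial digits right→left: 0 3 7 8 8 0 9 0 3 5 9 2 8 7
Double every second digit counting from the check-digit position (so the 1st, 3rd, 5th, ... of the partial from the right).
  doubled (with −9 where >9): 0 5 7 9 6 9 7 → sum 43
  kept as-is: 3 8 0 0 5 2 7 → sum 25
Total = 43 + 25 = 68.
Check digit = (10 − (68 mod 10)) mod 10 = 2.

2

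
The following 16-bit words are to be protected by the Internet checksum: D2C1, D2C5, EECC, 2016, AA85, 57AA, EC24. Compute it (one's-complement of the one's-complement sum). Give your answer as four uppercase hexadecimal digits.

5D40

One's-complement addition (fold any carry out of bit 15 back into bit 0):
  0xD2C1 + 0xD2C5 = 0x1A586 → wrap carry → 0xA587
  0xA587 + 0xEECC = 0x19453 → wrap carry → 0x9454
  0x9454 + 0x2016 = 0x0B46A
  0xB46A + 0xAA85 = 0x15EEF → wrap carry → 0x5EF0
  0x5EF0 + 0x57AA = 0x0B69A
  0xB69A + 0xEC24 = 0x1A2BE → wrap carry → 0xA2BF
One's-complement sum = 0xA2BF.
Checksum = ~0xA2BF & 0xFFFF = 0x5D40.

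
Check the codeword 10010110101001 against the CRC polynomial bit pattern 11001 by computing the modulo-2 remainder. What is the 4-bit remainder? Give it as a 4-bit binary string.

0111

Modulo-2 division of 10010110101001 by 11001:
  pos 0: 10010 XOR 11001 = 01011
  pos 1: 10111 XOR 11001 = 01110
  pos 2: 11101 XOR 11001 = 00100
  pos 4: 10001 XOR 11001 = 01000
  pos 5: 10000 XOR 11001 = 01001
  pos 6: 10011 XOR 11001 = 01010
  pos 7: 10100 XOR 11001 = 01101
  pos 8: 11010 XOR 11001 = 00011
Remainder = 0111 (nonzero — an error is detected).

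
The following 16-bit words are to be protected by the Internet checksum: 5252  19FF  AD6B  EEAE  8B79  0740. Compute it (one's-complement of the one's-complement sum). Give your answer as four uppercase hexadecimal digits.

64DA

One's-complement addition (fold any carry out of bit 15 back into bit 0):
  0x5252 + 0x19FF = 0x06C51
  0x6C51 + 0xAD6B = 0x119BC → wrap carry → 0x19BD
  0x19BD + 0xEEAE = 0x1086B → wrap carry → 0x086C
  0x086C + 0x8B79 = 0x093E5
  0x93E5 + 0x0740 = 0x09B25
One's-complement sum = 0x9B25.
Checksum = ~0x9B25 & 0xFFFF = 0x64DA.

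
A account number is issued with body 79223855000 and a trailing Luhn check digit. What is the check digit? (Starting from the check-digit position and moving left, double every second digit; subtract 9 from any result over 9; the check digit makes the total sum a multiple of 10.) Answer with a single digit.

0

Partial digits right→left: 0 0 0 5 5 8 3 2 2 9 7
Double every second digit counting from the check-digit position (so the 1st, 3rd, 5th, ... of the partial from the right).
  doubled (with −9 where >9): 0 0 1 6 4 5 → sum 16
  kept as-is: 0 5 8 2 9 → sum 24
Total = 16 + 24 = 40.
Check digit = (10 − (40 mod 10)) mod 10 = 0.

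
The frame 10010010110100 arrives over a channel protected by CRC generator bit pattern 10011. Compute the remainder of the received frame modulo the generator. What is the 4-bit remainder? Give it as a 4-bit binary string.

Modulo-2 division of 10010010110100 by 10011:
  pos 0: 10010 XOR 10011 = 00001
  pos 4: 10101 XOR 10011 = 00110
  pos 6: 11010 XOR 10011 = 01001
  pos 7: 10011 XOR 10011 = 00000
Remainder = 0000 (zero — the frame passes the CRC check).

0000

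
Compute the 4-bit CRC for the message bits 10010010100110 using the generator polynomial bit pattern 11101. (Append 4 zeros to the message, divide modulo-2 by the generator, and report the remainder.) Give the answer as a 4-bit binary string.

1001

Append 4 zeros: 100100101001100000. Divide by 11101 (XOR where the leading bit is 1):
  pos 0: 10010 XOR 11101 = 01111
  pos 1: 11110 XOR 11101 = 00011
  pos 4: 11101 XOR 11101 = 00000
  pos 11: 11000 XOR 11101 = 00101
  pos 13: 10100 XOR 11101 = 01001
Remainder (last 4 bits) = 1001. This is the CRC / FCS.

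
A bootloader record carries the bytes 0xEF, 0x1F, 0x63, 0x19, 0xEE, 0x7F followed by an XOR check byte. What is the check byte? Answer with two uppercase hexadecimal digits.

1B

XOR the bytes together:
  start with 0xEF
  0xEF ⊕ 0x1F = 0xF0
  0xF0 ⊕ 0x63 = 0x93
  0x93 ⊕ 0x19 = 0x8A
  0x8A ⊕ 0xEE = 0x64
  0x64 ⊕ 0x7F = 0x1B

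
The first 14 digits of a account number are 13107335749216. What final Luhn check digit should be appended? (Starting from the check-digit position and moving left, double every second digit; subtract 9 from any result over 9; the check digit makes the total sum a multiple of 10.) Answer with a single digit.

Partial digits right→left: 6 1 2 9 4 7 5 3 3 7 0 1 3 1
Double every second digit counting from the check-digit position (so the 1st, 3rd, 5th, ... of the partial from the right).
  doubled (with −9 where >9): 3 4 8 1 6 0 6 → sum 28
  kept as-is: 1 9 7 3 7 1 1 → sum 29
Total = 28 + 29 = 57.
Check digit = (10 − (57 mod 10)) mod 10 = 3.

3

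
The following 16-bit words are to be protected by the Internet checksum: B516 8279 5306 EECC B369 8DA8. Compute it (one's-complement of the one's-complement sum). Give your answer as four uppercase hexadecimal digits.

458A

One's-complement addition (fold any carry out of bit 15 back into bit 0):
  0xB516 + 0x8279 = 0x1378F → wrap carry → 0x3790
  0x3790 + 0x5306 = 0x08A96
  0x8A96 + 0xEECC = 0x17962 → wrap carry → 0x7963
  0x7963 + 0xB369 = 0x12CCC → wrap carry → 0x2CCD
  0x2CCD + 0x8DA8 = 0x0BA75
One's-complement sum = 0xBA75.
Checksum = ~0xBA75 & 0xFFFF = 0x458A.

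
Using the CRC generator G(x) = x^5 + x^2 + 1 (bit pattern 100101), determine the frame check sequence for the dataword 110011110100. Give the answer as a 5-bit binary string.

10010

Append 5 zeros: 11001111010000000. Divide by 100101 (XOR where the leading bit is 1):
  pos 0: 110011 XOR 100101 = 010110
  pos 1: 101101 XOR 100101 = 001000
  pos 3: 100010 XOR 100101 = 000111
  pos 6: 111100 XOR 100101 = 011001
  pos 7: 110010 XOR 100101 = 010111
  pos 8: 101110 XOR 100101 = 001011
  pos 10: 101100 XOR 100101 = 001001
Remainder (last 5 bits) = 10010. This is the CRC / FCS.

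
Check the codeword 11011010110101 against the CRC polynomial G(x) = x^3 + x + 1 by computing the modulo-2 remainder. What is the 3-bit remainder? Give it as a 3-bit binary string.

Modulo-2 division of 11011010110101 by 1011:
  pos 0: 1101 XOR 1011 = 0110
  pos 1: 1101 XOR 1011 = 0110
  pos 2: 1100 XOR 1011 = 0111
  pos 3: 1111 XOR 1011 = 0100
  pos 4: 1000 XOR 1011 = 0011
  pos 6: 1111 XOR 1011 = 0100
  pos 7: 1000 XOR 1011 = 0011
  pos 9: 1110 XOR 1011 = 0101
  pos 10: 1011 XOR 1011 = 0000
Remainder = 000 (zero — the frame passes the CRC check).

000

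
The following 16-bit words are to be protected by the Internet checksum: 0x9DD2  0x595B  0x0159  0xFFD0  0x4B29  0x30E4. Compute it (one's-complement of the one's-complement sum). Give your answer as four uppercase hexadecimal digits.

8B9A

One's-complement addition (fold any carry out of bit 15 back into bit 0):
  0x9DD2 + 0x595B = 0x0F72D
  0xF72D + 0x0159 = 0x0F886
  0xF886 + 0xFFD0 = 0x1F856 → wrap carry → 0xF857
  0xF857 + 0x4B29 = 0x14380 → wrap carry → 0x4381
  0x4381 + 0x30E4 = 0x07465
One's-complement sum = 0x7465.
Checksum = ~0x7465 & 0xFFFF = 0x8B9A.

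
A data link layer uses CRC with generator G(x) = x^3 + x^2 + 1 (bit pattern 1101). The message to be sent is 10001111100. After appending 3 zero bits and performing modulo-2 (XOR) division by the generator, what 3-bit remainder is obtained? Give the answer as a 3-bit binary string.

100

Append 3 zeros: 10001111100000. Divide by 1101 (XOR where the leading bit is 1):
  pos 0: 1000 XOR 1101 = 0101
  pos 1: 1011 XOR 1101 = 0110
  pos 2: 1101 XOR 1101 = 0000
  pos 6: 1110 XOR 1101 = 0011
  pos 8: 1100 XOR 1101 = 0001
Remainder (last 3 bits) = 100. This is the CRC / FCS.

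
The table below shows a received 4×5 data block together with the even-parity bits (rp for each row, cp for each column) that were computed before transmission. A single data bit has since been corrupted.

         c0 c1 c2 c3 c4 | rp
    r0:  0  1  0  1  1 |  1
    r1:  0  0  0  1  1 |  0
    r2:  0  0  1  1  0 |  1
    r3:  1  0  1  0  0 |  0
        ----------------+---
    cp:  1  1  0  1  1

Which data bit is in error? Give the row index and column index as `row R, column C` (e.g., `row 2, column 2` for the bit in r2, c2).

row 2, column 4

Recompute each row's even parity and compare to rp:
  r0: data parity 1, sent rp 1 → ok
  r1: data parity 0, sent rp 0 → ok
  r2: data parity 0, sent rp 1 → mismatch
  r3: data parity 0, sent rp 0 → ok
Recompute each column's even parity and compare to cp:
  c0: data parity 1, sent cp 1 → ok
  c1: data parity 1, sent cp 1 → ok
  c2: data parity 0, sent cp 0 → ok
  c3: data parity 1, sent cp 1 → ok
  c4: data parity 0, sent cp 1 → mismatch
Exactly one row (r2) and one column (c4) fail → the flipped bit is at their intersection.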